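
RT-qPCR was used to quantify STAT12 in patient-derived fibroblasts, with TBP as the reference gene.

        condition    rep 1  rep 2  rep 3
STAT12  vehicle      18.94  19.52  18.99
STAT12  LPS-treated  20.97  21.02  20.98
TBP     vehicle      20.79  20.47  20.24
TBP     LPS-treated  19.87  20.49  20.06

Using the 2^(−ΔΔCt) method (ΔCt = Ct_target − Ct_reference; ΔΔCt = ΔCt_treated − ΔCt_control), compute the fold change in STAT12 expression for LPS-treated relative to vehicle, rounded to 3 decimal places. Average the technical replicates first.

Mean Ct: STAT12 vehicle 19.150; STAT12 LPS-treated 20.990; TBP vehicle 20.500; TBP LPS-treated 20.140
ΔCt(vehicle) = 19.150 − 20.500 = -1.350
ΔCt(LPS-treated) = 20.990 − 20.140 = 0.850
ΔΔCt = 0.850 − (-1.350) = 2.200
Fold change = 2^(−2.200) = 0.2176

0.218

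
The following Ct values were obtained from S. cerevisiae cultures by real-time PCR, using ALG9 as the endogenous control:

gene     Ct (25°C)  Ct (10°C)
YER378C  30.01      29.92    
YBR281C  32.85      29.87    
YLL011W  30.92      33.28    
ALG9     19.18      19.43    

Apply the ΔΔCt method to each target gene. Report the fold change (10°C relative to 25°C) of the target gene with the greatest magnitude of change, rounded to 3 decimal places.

YER378C: ΔΔCt = (29.92−19.43) − (30.01−19.18) = 10.49 − 10.83 = -0.34; fold change = 2^0.34 = 1.266
YBR281C: ΔΔCt = (29.87−19.43) − (32.85−19.18) = 10.44 − 13.67 = -3.23; fold change = 2^3.23 = 9.383
YLL011W: ΔΔCt = (33.28−19.43) − (30.92−19.18) = 13.85 − 11.74 = 2.11; fold change = 2^-2.11 = 0.232
YBR281C has the largest |ΔΔCt| = 3.23.

9.383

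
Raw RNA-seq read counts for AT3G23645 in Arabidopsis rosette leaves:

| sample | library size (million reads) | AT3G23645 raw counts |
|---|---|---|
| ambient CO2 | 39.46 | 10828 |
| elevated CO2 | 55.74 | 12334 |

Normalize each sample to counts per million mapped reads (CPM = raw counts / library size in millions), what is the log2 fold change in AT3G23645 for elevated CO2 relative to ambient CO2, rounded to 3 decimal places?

-0.310

CPM(ambient CO2) = 10828 / 39.46 = 274.4045
CPM(elevated CO2) = 12334 / 55.74 = 221.2774
Fold change = 221.2774 / 274.4045 = 0.80639
log2(0.80639) = -0.3104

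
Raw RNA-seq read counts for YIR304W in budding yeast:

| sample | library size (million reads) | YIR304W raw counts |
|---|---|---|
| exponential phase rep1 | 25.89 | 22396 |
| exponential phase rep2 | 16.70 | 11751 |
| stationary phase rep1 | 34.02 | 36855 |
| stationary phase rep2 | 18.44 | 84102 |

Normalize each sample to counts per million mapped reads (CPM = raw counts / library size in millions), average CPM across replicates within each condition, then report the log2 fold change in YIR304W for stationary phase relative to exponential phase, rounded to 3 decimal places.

CPM(exponential phase rep1) = 22396 / 25.89 = 865.0444
CPM(exponential phase rep2) = 11751 / 16.70 = 703.6527
CPM(stationary phase rep1) = 36855 / 34.02 = 1083.3333
CPM(stationary phase rep2) = 84102 / 18.44 = 4560.8460
mean CPM(exponential phase) = 784.3486; mean CPM(stationary phase) = 2822.0897
Fold change = 2822.0897 / 784.3486 = 3.59800
log2(3.59800) = 1.8472

1.847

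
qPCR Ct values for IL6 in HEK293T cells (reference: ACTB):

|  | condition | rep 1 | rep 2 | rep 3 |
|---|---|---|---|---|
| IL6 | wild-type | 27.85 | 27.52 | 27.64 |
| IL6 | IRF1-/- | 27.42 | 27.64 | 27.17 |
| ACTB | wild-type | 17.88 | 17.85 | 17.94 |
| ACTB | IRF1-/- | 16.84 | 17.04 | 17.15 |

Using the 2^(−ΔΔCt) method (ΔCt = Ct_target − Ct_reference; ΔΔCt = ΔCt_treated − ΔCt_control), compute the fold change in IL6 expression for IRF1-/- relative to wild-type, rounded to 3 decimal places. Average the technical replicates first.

Mean Ct: IL6 wild-type 27.670; IL6 IRF1-/- 27.410; ACTB wild-type 17.890; ACTB IRF1-/- 17.010
ΔCt(wild-type) = 27.670 − 17.890 = 9.780
ΔCt(IRF1-/-) = 27.410 − 17.010 = 10.400
ΔΔCt = 10.400 − 9.780 = 0.620
Fold change = 2^(−0.620) = 0.6507

0.651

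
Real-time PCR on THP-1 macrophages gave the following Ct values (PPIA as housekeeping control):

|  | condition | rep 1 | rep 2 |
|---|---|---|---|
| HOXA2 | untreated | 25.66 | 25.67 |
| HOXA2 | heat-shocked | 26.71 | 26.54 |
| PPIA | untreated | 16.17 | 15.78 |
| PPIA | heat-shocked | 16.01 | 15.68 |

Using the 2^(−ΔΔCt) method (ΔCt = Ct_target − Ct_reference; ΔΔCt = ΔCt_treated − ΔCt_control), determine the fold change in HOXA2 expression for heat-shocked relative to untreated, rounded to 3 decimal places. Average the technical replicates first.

Mean Ct: HOXA2 untreated 25.665; HOXA2 heat-shocked 26.625; PPIA untreated 15.975; PPIA heat-shocked 15.845
ΔCt(untreated) = 25.665 − 15.975 = 9.690
ΔCt(heat-shocked) = 26.625 − 15.845 = 10.780
ΔΔCt = 10.780 − 9.690 = 1.090
Fold change = 2^(−1.090) = 0.4698

0.470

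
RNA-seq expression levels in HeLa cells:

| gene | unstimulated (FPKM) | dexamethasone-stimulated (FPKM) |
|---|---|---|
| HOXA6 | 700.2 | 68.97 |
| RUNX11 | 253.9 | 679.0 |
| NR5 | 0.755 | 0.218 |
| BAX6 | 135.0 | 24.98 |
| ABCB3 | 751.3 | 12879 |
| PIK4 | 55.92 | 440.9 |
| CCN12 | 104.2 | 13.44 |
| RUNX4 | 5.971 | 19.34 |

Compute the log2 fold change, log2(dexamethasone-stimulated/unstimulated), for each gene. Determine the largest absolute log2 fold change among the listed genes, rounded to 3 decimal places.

log2(68.97/700.2) = -3.344  (HOXA6)
log2(679.0/253.9) = 1.419  (RUNX11)
log2(0.218/0.755) = -1.792  (NR5)
log2(24.98/135.0) = -2.434  (BAX6)
log2(12879/751.3) = 4.099  (ABCB3)
log2(440.9/55.92) = 2.979  (PIK4)
log2(13.44/104.2) = -2.955  (CCN12)
log2(19.34/5.971) = 1.696  (RUNX4)
The largest magnitude belongs to ABCB3.

4.099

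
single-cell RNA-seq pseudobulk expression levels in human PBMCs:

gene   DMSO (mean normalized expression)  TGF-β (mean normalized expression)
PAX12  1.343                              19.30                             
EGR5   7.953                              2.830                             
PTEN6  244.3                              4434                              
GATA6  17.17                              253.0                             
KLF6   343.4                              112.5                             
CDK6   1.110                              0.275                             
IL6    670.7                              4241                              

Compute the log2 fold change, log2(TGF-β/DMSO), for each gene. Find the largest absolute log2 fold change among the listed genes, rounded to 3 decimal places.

4.182

log2(19.30/1.343) = 3.845  (PAX12)
log2(2.830/7.953) = -1.491  (EGR5)
log2(4434/244.3) = 4.182  (PTEN6)
log2(253.0/17.17) = 3.881  (GATA6)
log2(112.5/343.4) = -1.610  (KLF6)
log2(0.275/1.110) = -2.013  (CDK6)
log2(4241/670.7) = 2.661  (IL6)
The largest magnitude belongs to PTEN6.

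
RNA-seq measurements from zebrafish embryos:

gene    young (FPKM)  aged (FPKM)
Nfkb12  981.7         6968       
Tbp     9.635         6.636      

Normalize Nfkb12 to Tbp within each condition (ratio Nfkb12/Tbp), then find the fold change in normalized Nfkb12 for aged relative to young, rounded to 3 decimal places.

Nfkb12/Tbp (young) = 981.7 / 9.635 = 101.89
Nfkb12/Tbp (aged) = 6968 / 6.636 = 1050
Fold change = 1050 / 101.89 = 10.3056

10.306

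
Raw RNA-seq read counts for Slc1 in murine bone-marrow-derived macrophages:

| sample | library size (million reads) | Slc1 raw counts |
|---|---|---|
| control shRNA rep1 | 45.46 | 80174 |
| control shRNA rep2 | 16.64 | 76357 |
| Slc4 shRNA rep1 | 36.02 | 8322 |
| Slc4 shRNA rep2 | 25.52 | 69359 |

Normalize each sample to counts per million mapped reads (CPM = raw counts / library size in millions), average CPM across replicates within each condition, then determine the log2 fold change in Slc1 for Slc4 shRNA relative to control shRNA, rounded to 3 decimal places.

-1.107

CPM(control shRNA rep1) = 80174 / 45.46 = 1763.6164
CPM(control shRNA rep2) = 76357 / 16.64 = 4588.7620
CPM(Slc4 shRNA rep1) = 8322 / 36.02 = 231.0383
CPM(Slc4 shRNA rep2) = 69359 / 25.52 = 2717.8292
mean CPM(control shRNA) = 3176.1892; mean CPM(Slc4 shRNA) = 1474.4337
Fold change = 1474.4337 / 3176.1892 = 0.46421
log2(0.46421) = -1.1071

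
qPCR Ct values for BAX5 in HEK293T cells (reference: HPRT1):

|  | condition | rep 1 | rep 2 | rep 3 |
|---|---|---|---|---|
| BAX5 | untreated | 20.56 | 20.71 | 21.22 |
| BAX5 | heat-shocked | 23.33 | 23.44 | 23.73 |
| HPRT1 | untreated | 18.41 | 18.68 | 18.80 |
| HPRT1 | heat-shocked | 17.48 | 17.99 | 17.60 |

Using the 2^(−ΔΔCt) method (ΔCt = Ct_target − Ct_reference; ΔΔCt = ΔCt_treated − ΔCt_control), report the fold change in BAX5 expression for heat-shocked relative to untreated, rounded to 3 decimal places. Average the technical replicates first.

Mean Ct: BAX5 untreated 20.830; BAX5 heat-shocked 23.500; HPRT1 untreated 18.630; HPRT1 heat-shocked 17.690
ΔCt(untreated) = 20.830 − 18.630 = 2.200
ΔCt(heat-shocked) = 23.500 − 17.690 = 5.810
ΔΔCt = 5.810 − 2.200 = 3.610
Fold change = 2^(−3.610) = 0.0819

0.082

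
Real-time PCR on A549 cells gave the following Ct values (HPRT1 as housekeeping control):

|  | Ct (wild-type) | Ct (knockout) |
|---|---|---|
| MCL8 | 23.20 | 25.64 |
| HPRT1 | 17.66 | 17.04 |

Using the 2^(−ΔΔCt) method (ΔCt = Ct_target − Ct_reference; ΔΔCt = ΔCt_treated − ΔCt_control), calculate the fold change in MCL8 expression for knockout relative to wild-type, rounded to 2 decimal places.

ΔCt(wild-type) = 23.200 − 17.660 = 5.540
ΔCt(knockout) = 25.640 − 17.040 = 8.600
ΔΔCt = 8.600 − 5.540 = 3.060
Fold change = 2^(−3.060) = 0.120

0.12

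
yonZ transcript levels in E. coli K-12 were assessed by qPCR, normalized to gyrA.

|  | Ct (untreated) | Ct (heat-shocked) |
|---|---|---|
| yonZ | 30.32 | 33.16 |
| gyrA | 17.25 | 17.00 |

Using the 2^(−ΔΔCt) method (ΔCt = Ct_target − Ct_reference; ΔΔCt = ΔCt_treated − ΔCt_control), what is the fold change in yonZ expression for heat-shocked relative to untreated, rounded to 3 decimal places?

0.117

ΔCt(untreated) = 30.320 − 17.250 = 13.070
ΔCt(heat-shocked) = 33.160 − 17.000 = 16.160
ΔΔCt = 16.160 − 13.070 = 3.090
Fold change = 2^(−3.090) = 0.1174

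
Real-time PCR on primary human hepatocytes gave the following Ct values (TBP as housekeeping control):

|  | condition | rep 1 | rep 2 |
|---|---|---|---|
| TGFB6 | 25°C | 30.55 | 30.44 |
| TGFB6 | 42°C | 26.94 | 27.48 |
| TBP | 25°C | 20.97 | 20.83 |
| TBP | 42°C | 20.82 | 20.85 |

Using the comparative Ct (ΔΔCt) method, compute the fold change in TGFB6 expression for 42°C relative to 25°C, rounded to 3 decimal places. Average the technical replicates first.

Mean Ct: TGFB6 25°C 30.495; TGFB6 42°C 27.210; TBP 25°C 20.900; TBP 42°C 20.835
ΔCt(25°C) = 30.495 − 20.900 = 9.595
ΔCt(42°C) = 27.210 − 20.835 = 6.375
ΔΔCt = 6.375 − 9.595 = -3.220
Fold change = 2^(−(-3.220)) = 2^3.220 = 9.3179

9.318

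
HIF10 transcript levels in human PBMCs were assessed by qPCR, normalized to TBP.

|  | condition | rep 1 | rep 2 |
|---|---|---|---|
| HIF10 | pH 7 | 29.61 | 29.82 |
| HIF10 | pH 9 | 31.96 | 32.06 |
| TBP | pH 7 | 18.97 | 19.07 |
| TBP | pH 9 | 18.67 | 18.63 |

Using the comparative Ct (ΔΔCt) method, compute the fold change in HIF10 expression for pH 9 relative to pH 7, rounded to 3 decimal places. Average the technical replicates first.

Mean Ct: HIF10 pH 7 29.715; HIF10 pH 9 32.010; TBP pH 7 19.020; TBP pH 9 18.650
ΔCt(pH 7) = 29.715 − 19.020 = 10.695
ΔCt(pH 9) = 32.010 − 18.650 = 13.360
ΔΔCt = 13.360 − 10.695 = 2.665
Fold change = 2^(−2.665) = 0.1577

0.158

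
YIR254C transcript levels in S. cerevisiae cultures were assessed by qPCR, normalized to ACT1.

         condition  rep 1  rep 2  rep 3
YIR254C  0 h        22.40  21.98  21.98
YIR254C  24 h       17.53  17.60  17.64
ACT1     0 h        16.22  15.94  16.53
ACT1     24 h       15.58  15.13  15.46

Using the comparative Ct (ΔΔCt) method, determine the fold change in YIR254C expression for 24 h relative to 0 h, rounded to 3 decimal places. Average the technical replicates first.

12.906

Mean Ct: YIR254C 0 h 22.120; YIR254C 24 h 17.590; ACT1 0 h 16.230; ACT1 24 h 15.390
ΔCt(0 h) = 22.120 − 16.230 = 5.890
ΔCt(24 h) = 17.590 − 15.390 = 2.200
ΔΔCt = 2.200 − 5.890 = -3.690
Fold change = 2^(−(-3.690)) = 2^3.690 = 12.9063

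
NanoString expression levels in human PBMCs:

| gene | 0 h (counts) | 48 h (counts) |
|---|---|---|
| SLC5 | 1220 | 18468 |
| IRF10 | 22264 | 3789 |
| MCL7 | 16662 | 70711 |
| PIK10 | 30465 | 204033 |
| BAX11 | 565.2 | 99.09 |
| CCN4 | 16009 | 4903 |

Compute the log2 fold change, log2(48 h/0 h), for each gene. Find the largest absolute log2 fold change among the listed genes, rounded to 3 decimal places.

log2(18468/1220) = 3.920  (SLC5)
log2(3789/22264) = -2.555  (IRF10)
log2(70711/16662) = 2.085  (MCL7)
log2(204033/30465) = 2.744  (PIK10)
log2(99.09/565.2) = -2.512  (BAX11)
log2(4903/16009) = -1.707  (CCN4)
The largest magnitude belongs to SLC5.

3.920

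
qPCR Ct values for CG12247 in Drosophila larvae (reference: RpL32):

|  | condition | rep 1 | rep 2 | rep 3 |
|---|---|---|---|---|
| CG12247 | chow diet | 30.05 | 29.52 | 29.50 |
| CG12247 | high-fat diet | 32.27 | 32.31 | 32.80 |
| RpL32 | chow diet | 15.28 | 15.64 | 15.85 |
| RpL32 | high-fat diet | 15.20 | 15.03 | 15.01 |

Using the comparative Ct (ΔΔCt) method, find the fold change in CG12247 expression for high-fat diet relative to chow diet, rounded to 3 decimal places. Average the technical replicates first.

0.103

Mean Ct: CG12247 chow diet 29.690; CG12247 high-fat diet 32.460; RpL32 chow diet 15.590; RpL32 high-fat diet 15.080
ΔCt(chow diet) = 29.690 − 15.590 = 14.100
ΔCt(high-fat diet) = 32.460 − 15.080 = 17.380
ΔΔCt = 17.380 − 14.100 = 3.280
Fold change = 2^(−3.280) = 0.1029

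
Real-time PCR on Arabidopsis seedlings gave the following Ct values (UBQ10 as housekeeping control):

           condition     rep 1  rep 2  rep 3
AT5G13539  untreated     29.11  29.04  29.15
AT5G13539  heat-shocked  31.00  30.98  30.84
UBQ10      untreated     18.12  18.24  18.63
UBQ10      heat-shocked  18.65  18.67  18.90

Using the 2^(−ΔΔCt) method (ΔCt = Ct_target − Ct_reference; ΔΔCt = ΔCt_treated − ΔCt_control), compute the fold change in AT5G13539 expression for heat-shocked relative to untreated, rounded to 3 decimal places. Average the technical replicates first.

0.371

Mean Ct: AT5G13539 untreated 29.100; AT5G13539 heat-shocked 30.940; UBQ10 untreated 18.330; UBQ10 heat-shocked 18.740
ΔCt(untreated) = 29.100 − 18.330 = 10.770
ΔCt(heat-shocked) = 30.940 − 18.740 = 12.200
ΔΔCt = 12.200 − 10.770 = 1.430
Fold change = 2^(−1.430) = 0.3711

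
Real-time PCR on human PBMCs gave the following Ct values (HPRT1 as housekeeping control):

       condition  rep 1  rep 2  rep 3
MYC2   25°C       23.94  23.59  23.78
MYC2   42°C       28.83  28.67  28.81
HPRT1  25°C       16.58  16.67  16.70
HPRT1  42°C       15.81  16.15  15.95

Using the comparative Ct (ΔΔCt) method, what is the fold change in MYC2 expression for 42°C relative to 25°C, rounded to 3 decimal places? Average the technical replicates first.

Mean Ct: MYC2 25°C 23.770; MYC2 42°C 28.770; HPRT1 25°C 16.650; HPRT1 42°C 15.970
ΔCt(25°C) = 23.770 − 16.650 = 7.120
ΔCt(42°C) = 28.770 − 15.970 = 12.800
ΔΔCt = 12.800 − 7.120 = 5.680
Fold change = 2^(−5.680) = 0.0195

0.020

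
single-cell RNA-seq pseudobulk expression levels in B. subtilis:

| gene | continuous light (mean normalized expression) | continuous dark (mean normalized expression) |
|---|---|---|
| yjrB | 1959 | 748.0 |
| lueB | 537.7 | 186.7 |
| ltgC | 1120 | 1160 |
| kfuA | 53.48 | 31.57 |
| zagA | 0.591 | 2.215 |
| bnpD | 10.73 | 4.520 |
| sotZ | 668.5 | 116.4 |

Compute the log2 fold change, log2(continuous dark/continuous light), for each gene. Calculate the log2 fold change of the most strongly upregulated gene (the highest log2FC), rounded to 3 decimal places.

1.906

log2(748.0/1959) = -1.389  (yjrB)
log2(186.7/537.7) = -1.526  (lueB)
log2(1160/1120) = 0.051  (ltgC)
log2(31.57/53.48) = -0.760  (kfuA)
log2(2.215/0.591) = 1.906  (zagA)
log2(4.520/10.73) = -1.247  (bnpD)
log2(116.4/668.5) = -2.522  (sotZ)
zagA is most strongly upregulated.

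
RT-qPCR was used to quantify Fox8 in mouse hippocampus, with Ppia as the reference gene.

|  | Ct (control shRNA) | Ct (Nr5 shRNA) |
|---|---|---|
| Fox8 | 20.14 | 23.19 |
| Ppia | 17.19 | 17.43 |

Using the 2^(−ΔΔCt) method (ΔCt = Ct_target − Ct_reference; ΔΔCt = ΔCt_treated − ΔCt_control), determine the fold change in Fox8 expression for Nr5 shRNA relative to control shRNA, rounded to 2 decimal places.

ΔCt(control shRNA) = 20.140 − 17.190 = 2.950
ΔCt(Nr5 shRNA) = 23.190 − 17.430 = 5.760
ΔΔCt = 5.760 − 2.950 = 2.810
Fold change = 2^(−2.810) = 0.143

0.14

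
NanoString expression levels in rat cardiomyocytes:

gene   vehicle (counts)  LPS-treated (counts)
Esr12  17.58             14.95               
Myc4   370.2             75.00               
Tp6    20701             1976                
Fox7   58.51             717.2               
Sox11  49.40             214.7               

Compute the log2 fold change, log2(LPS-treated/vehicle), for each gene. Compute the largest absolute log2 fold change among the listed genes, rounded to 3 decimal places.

3.616

log2(14.95/17.58) = -0.234  (Esr12)
log2(75.00/370.2) = -2.303  (Myc4)
log2(1976/20701) = -3.389  (Tp6)
log2(717.2/58.51) = 3.616  (Fox7)
log2(214.7/49.40) = 2.120  (Sox11)
The largest magnitude belongs to Fox7.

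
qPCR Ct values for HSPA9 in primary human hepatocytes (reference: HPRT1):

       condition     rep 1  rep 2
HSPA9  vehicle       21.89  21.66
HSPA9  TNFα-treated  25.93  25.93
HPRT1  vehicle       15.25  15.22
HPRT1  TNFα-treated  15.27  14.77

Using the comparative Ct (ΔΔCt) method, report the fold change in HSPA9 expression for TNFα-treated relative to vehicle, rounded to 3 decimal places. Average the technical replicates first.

0.048

Mean Ct: HSPA9 vehicle 21.775; HSPA9 TNFα-treated 25.930; HPRT1 vehicle 15.235; HPRT1 TNFα-treated 15.020
ΔCt(vehicle) = 21.775 − 15.235 = 6.540
ΔCt(TNFα-treated) = 25.930 − 15.020 = 10.910
ΔΔCt = 10.910 − 6.540 = 4.370
Fold change = 2^(−4.370) = 0.0484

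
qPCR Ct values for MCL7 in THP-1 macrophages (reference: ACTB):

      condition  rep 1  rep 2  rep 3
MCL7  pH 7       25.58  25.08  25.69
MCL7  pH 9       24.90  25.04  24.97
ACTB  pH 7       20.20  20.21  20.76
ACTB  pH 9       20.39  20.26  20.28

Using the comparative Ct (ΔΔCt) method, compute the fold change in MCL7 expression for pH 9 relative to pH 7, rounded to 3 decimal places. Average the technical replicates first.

1.320

Mean Ct: MCL7 pH 7 25.450; MCL7 pH 9 24.970; ACTB pH 7 20.390; ACTB pH 9 20.310
ΔCt(pH 7) = 25.450 − 20.390 = 5.060
ΔCt(pH 9) = 24.970 − 20.310 = 4.660
ΔΔCt = 4.660 − 5.060 = -0.400
Fold change = 2^(−(-0.400)) = 2^0.400 = 1.3195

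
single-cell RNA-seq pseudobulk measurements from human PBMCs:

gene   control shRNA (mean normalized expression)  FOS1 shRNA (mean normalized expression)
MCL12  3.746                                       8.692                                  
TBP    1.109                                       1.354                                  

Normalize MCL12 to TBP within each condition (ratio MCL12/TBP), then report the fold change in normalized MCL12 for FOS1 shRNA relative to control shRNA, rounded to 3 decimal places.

MCL12/TBP (control shRNA) = 3.746 / 1.109 = 3.3778
MCL12/TBP (FOS1 shRNA) = 8.692 / 1.354 = 6.4195
Fold change = 6.4195 / 3.3778 = 1.9005

1.900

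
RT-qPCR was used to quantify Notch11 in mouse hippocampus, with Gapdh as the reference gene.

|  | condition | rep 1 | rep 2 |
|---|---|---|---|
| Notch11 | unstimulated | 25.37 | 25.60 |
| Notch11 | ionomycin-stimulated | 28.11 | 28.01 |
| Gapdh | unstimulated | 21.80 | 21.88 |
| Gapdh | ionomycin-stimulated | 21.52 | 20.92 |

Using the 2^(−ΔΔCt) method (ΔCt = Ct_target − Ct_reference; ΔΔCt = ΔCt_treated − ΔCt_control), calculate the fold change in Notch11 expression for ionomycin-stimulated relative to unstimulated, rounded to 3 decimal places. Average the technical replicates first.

Mean Ct: Notch11 unstimulated 25.485; Notch11 ionomycin-stimulated 28.060; Gapdh unstimulated 21.840; Gapdh ionomycin-stimulated 21.220
ΔCt(unstimulated) = 25.485 − 21.840 = 3.645
ΔCt(ionomycin-stimulated) = 28.060 − 21.220 = 6.840
ΔΔCt = 6.840 − 3.645 = 3.195
Fold change = 2^(−3.195) = 0.1092

0.109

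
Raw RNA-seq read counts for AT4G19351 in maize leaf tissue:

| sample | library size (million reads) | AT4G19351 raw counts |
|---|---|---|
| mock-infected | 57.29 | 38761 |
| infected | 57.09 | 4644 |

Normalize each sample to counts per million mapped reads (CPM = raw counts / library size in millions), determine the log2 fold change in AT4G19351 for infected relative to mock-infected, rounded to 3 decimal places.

-3.056

CPM(mock-infected) = 38761 / 57.29 = 676.5753
CPM(infected) = 4644 / 57.09 = 81.3452
Fold change = 81.3452 / 676.5753 = 0.12023
log2(0.12023) = -3.0561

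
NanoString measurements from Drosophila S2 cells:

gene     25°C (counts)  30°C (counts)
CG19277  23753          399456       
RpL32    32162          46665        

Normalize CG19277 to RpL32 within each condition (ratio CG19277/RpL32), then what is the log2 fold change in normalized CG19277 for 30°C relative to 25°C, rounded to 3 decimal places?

CG19277/RpL32 (25°C) = 23753 / 32162 = 0.73854
CG19277/RpL32 (30°C) = 399456 / 46665 = 8.5601
Fold change = 8.5601 / 0.73854 = 11.5905
log2(11.5905) = 3.5349

3.535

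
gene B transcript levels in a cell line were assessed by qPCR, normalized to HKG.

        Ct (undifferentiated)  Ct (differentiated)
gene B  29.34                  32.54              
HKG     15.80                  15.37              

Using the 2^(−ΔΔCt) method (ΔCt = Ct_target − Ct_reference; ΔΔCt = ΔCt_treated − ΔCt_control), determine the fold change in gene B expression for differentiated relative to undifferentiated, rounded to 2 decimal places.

ΔCt(undifferentiated) = 29.340 − 15.800 = 13.540
ΔCt(differentiated) = 32.540 − 15.370 = 17.170
ΔΔCt = 17.170 − 13.540 = 3.630
Fold change = 2^(−3.630) = 0.081

0.08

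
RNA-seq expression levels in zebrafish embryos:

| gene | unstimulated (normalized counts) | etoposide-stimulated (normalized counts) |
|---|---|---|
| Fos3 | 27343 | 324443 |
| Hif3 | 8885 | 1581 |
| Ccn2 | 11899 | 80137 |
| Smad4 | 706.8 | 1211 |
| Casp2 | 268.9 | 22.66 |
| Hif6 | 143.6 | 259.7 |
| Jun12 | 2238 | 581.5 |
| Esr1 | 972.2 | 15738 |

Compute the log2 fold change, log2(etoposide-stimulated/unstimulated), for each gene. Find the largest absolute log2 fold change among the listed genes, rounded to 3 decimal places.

4.017

log2(324443/27343) = 3.569  (Fos3)
log2(1581/8885) = -2.491  (Hif3)
log2(80137/11899) = 2.752  (Ccn2)
log2(1211/706.8) = 0.777  (Smad4)
log2(22.66/268.9) = -3.569  (Casp2)
log2(259.7/143.6) = 0.855  (Hif6)
log2(581.5/2238) = -1.944  (Jun12)
log2(15738/972.2) = 4.017  (Esr1)
The largest magnitude belongs to Esr1.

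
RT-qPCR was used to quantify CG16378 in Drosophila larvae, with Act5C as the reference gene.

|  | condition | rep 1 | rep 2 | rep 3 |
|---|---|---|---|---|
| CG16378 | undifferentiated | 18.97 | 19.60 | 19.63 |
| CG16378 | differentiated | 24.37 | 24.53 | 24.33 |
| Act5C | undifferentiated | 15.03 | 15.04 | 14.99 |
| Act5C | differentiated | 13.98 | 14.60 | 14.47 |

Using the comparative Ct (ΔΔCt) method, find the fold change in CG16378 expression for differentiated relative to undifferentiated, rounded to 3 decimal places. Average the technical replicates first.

Mean Ct: CG16378 undifferentiated 19.400; CG16378 differentiated 24.410; Act5C undifferentiated 15.020; Act5C differentiated 14.350
ΔCt(undifferentiated) = 19.400 − 15.020 = 4.380
ΔCt(differentiated) = 24.410 − 14.350 = 10.060
ΔΔCt = 10.060 − 4.380 = 5.680
Fold change = 2^(−5.680) = 0.0195

0.020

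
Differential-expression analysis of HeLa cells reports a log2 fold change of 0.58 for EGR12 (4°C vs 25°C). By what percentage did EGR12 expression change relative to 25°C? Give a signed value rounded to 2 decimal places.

Fold change = 2^(0.58) = 1.4948
Percent change = (FC − 1) × 100% = (1.4948 − 1) × 100 = 49.48%

49.48%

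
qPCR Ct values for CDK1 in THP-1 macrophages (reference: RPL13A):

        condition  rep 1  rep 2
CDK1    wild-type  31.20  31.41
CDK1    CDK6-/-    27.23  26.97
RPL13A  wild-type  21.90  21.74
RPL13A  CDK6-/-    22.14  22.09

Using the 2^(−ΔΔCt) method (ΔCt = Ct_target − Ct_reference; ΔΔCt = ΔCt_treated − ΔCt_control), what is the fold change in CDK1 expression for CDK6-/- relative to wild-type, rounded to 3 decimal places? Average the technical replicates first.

22.627

Mean Ct: CDK1 wild-type 31.305; CDK1 CDK6-/- 27.100; RPL13A wild-type 21.820; RPL13A CDK6-/- 22.115
ΔCt(wild-type) = 31.305 − 21.820 = 9.485
ΔCt(CDK6-/-) = 27.100 − 22.115 = 4.985
ΔΔCt = 4.985 − 9.485 = -4.500
Fold change = 2^(−(-4.500)) = 2^4.500 = 22.6274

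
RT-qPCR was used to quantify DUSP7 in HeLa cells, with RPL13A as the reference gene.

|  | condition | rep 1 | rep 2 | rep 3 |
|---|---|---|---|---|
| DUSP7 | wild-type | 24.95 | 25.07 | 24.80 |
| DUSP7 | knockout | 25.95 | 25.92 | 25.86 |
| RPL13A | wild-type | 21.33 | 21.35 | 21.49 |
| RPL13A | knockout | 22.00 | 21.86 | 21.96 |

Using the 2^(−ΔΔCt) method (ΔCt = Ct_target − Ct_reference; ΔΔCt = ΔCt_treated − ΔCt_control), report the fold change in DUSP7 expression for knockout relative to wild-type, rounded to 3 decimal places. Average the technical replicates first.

Mean Ct: DUSP7 wild-type 24.940; DUSP7 knockout 25.910; RPL13A wild-type 21.390; RPL13A knockout 21.940
ΔCt(wild-type) = 24.940 − 21.390 = 3.550
ΔCt(knockout) = 25.910 − 21.940 = 3.970
ΔΔCt = 3.970 − 3.550 = 0.420
Fold change = 2^(−0.420) = 0.7474

0.747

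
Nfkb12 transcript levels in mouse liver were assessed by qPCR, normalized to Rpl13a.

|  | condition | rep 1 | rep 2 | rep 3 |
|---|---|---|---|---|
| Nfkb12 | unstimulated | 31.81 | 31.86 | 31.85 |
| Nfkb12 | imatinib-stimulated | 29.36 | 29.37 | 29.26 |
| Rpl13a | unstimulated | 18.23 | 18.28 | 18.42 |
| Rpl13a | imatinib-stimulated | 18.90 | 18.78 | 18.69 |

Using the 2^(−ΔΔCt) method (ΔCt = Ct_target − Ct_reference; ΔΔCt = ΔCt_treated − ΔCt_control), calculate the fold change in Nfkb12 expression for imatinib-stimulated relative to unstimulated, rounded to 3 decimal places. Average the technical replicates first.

Mean Ct: Nfkb12 unstimulated 31.840; Nfkb12 imatinib-stimulated 29.330; Rpl13a unstimulated 18.310; Rpl13a imatinib-stimulated 18.790
ΔCt(unstimulated) = 31.840 − 18.310 = 13.530
ΔCt(imatinib-stimulated) = 29.330 − 18.790 = 10.540
ΔΔCt = 10.540 − 13.530 = -2.990
Fold change = 2^(−(-2.990)) = 2^2.990 = 7.9447

7.945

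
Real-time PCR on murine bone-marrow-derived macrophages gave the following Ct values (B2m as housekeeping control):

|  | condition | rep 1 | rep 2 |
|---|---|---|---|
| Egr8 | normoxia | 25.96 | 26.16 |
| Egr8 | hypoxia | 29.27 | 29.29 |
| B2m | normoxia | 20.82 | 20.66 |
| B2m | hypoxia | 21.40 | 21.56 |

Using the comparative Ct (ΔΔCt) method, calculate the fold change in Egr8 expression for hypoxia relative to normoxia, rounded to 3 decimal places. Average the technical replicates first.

0.179

Mean Ct: Egr8 normoxia 26.060; Egr8 hypoxia 29.280; B2m normoxia 20.740; B2m hypoxia 21.480
ΔCt(normoxia) = 26.060 − 20.740 = 5.320
ΔCt(hypoxia) = 29.280 − 21.480 = 7.800
ΔΔCt = 7.800 − 5.320 = 2.480
Fold change = 2^(−2.480) = 0.1792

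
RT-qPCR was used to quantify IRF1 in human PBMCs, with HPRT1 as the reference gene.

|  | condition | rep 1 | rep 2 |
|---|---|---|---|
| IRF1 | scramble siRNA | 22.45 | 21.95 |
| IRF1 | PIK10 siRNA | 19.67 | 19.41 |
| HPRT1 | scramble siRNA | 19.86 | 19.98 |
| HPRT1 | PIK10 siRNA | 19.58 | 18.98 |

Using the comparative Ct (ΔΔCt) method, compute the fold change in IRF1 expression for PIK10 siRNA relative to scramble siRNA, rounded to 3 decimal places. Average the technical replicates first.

4.056

Mean Ct: IRF1 scramble siRNA 22.200; IRF1 PIK10 siRNA 19.540; HPRT1 scramble siRNA 19.920; HPRT1 PIK10 siRNA 19.280
ΔCt(scramble siRNA) = 22.200 − 19.920 = 2.280
ΔCt(PIK10 siRNA) = 19.540 − 19.280 = 0.260
ΔΔCt = 0.260 − 2.280 = -2.020
Fold change = 2^(−(-2.020)) = 2^2.020 = 4.0558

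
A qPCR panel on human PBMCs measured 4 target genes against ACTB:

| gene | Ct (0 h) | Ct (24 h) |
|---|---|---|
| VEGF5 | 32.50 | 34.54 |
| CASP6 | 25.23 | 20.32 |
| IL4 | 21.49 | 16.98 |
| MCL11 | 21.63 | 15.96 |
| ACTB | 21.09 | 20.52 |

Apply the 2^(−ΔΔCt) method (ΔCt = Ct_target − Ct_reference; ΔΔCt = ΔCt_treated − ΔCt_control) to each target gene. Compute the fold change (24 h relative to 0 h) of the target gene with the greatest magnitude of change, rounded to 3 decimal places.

34.297

VEGF5: ΔΔCt = (34.54−20.52) − (32.50−21.09) = 14.02 − 11.41 = 2.61; fold change = 2^-2.61 = 0.164
CASP6: ΔΔCt = (20.32−20.52) − (25.23−21.09) = -0.20 − 4.14 = -4.34; fold change = 2^4.34 = 20.252
IL4: ΔΔCt = (16.98−20.52) − (21.49−21.09) = -3.54 − 0.40 = -3.94; fold change = 2^3.94 = 15.348
MCL11: ΔΔCt = (15.96−20.52) − (21.63−21.09) = -4.56 − 0.54 = -5.10; fold change = 2^5.10 = 34.297
MCL11 has the largest |ΔΔCt| = 5.10.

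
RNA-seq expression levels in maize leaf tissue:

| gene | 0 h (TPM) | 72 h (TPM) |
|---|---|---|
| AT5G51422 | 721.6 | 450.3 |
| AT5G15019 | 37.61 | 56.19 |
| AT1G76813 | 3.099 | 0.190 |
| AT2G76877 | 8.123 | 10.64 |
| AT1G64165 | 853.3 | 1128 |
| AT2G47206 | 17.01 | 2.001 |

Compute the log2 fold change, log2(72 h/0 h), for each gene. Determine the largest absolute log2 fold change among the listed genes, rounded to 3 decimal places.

log2(450.3/721.6) = -0.680  (AT5G51422)
log2(56.19/37.61) = 0.579  (AT5G15019)
log2(0.190/3.099) = -4.028  (AT1G76813)
log2(10.64/8.123) = 0.389  (AT2G76877)
log2(1128/853.3) = 0.403  (AT1G64165)
log2(2.001/17.01) = -3.088  (AT2G47206)
The largest magnitude belongs to AT1G76813.

4.028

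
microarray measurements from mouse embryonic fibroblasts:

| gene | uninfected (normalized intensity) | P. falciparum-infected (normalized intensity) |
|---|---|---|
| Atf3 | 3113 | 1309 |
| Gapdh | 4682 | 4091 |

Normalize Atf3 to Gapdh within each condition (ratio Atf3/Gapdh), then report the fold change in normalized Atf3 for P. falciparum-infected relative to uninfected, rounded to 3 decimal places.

0.481

Atf3/Gapdh (uninfected) = 3113 / 4682 = 0.66489
Atf3/Gapdh (P. falciparum-infected) = 1309 / 4091 = 0.31997
Fold change = 0.31997 / 0.66489 = 0.4812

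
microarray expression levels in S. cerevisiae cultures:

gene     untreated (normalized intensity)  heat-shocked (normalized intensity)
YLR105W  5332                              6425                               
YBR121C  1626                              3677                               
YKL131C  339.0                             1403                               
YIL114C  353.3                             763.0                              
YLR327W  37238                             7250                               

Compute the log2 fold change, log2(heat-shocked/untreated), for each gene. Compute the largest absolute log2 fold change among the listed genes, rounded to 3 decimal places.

log2(6425/5332) = 0.269  (YLR105W)
log2(3677/1626) = 1.177  (YBR121C)
log2(1403/339.0) = 2.049  (YKL131C)
log2(763.0/353.3) = 1.111  (YIL114C)
log2(7250/37238) = -2.361  (YLR327W)
The largest magnitude belongs to YLR327W.

2.361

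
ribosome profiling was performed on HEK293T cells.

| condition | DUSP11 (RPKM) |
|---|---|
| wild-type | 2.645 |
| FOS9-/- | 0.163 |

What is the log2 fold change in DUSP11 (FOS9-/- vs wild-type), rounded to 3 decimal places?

Fold change = 0.163 / 2.645 = 0.0616
log2(0.0616) = -4.0203

-4.020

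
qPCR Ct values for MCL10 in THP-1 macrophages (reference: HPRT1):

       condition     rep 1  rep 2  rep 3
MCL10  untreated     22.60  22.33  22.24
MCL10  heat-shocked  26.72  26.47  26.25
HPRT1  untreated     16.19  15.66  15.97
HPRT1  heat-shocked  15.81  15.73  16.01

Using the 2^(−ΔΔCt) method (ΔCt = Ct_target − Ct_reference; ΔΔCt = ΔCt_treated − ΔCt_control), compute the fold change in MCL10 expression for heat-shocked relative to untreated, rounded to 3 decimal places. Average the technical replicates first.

0.055

Mean Ct: MCL10 untreated 22.390; MCL10 heat-shocked 26.480; HPRT1 untreated 15.940; HPRT1 heat-shocked 15.850
ΔCt(untreated) = 22.390 − 15.940 = 6.450
ΔCt(heat-shocked) = 26.480 − 15.850 = 10.630
ΔΔCt = 10.630 − 6.450 = 4.180
Fold change = 2^(−4.180) = 0.0552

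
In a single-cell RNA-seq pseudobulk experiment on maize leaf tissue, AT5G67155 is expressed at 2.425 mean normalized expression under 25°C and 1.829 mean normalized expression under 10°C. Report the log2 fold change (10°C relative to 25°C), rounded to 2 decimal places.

-0.41

Fold change = 1.829 / 2.425 = 0.7542
log2(0.7542) = -0.407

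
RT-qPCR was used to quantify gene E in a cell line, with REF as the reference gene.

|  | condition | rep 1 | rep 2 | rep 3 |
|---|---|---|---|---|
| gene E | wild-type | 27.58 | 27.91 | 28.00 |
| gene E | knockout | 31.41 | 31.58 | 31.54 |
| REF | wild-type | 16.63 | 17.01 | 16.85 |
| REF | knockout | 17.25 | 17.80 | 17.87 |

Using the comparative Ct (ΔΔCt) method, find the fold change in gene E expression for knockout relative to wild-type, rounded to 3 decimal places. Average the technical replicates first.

Mean Ct: gene E wild-type 27.830; gene E knockout 31.510; REF wild-type 16.830; REF knockout 17.640
ΔCt(wild-type) = 27.830 − 16.830 = 11.000
ΔCt(knockout) = 31.510 − 17.640 = 13.870
ΔΔCt = 13.870 − 11.000 = 2.870
Fold change = 2^(−2.870) = 0.1368

0.137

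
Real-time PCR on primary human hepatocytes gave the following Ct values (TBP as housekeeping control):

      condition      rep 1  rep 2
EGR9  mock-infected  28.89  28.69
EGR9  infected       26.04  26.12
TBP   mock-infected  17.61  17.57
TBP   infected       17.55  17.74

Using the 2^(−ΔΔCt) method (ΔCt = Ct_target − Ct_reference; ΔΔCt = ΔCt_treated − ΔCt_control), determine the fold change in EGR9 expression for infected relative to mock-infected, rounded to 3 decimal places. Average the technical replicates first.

6.797

Mean Ct: EGR9 mock-infected 28.790; EGR9 infected 26.080; TBP mock-infected 17.590; TBP infected 17.645
ΔCt(mock-infected) = 28.790 − 17.590 = 11.200
ΔCt(infected) = 26.080 − 17.645 = 8.435
ΔΔCt = 8.435 − 11.200 = -2.765
Fold change = 2^(−(-2.765)) = 2^2.765 = 6.7975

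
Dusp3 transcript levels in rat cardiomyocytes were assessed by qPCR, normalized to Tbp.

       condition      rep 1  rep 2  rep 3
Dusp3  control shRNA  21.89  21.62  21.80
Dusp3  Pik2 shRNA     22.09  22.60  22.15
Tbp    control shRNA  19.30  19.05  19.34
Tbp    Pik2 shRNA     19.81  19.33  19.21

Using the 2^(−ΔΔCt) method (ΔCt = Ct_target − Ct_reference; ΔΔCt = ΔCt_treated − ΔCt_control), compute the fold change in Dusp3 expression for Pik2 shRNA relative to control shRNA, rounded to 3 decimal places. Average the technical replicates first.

Mean Ct: Dusp3 control shRNA 21.770; Dusp3 Pik2 shRNA 22.280; Tbp control shRNA 19.230; Tbp Pik2 shRNA 19.450
ΔCt(control shRNA) = 21.770 − 19.230 = 2.540
ΔCt(Pik2 shRNA) = 22.280 − 19.450 = 2.830
ΔΔCt = 2.830 − 2.540 = 0.290
Fold change = 2^(−0.290) = 0.8179

0.818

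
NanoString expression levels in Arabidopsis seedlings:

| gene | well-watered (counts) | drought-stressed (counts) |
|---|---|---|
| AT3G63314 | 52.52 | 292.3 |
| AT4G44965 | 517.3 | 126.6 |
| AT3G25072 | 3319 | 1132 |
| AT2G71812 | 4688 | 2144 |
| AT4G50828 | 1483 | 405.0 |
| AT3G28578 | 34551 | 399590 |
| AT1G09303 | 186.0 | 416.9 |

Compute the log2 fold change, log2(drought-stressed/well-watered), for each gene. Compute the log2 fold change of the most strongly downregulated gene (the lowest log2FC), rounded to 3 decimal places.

-2.031

log2(292.3/52.52) = 2.477  (AT3G63314)
log2(126.6/517.3) = -2.031  (AT4G44965)
log2(1132/3319) = -1.552  (AT3G25072)
log2(2144/4688) = -1.129  (AT2G71812)
log2(405.0/1483) = -1.873  (AT4G50828)
log2(399590/34551) = 3.532  (AT3G28578)
log2(416.9/186.0) = 1.164  (AT1G09303)
AT4G44965 is most strongly downregulated.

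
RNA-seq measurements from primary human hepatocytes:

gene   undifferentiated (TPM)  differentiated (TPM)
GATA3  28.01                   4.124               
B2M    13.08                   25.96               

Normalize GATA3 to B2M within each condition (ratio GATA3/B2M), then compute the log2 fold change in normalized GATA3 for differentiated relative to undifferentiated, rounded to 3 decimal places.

GATA3/B2M (undifferentiated) = 28.01 / 13.08 = 2.1414
GATA3/B2M (differentiated) = 4.124 / 25.96 = 0.15886
Fold change = 0.15886 / 2.1414 = 0.0742
log2(0.0742) = -3.7528

-3.753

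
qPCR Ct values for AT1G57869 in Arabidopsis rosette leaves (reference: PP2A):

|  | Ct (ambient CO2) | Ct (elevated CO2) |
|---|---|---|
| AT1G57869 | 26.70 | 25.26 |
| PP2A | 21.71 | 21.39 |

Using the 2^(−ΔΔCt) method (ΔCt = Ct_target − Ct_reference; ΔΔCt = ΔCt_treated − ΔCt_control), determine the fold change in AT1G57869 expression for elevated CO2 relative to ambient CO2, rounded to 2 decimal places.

2.17

ΔCt(ambient CO2) = 26.700 − 21.710 = 4.990
ΔCt(elevated CO2) = 25.260 − 21.390 = 3.870
ΔΔCt = 3.870 − 4.990 = -1.120
Fold change = 2^(−(-1.120)) = 2^1.120 = 2.173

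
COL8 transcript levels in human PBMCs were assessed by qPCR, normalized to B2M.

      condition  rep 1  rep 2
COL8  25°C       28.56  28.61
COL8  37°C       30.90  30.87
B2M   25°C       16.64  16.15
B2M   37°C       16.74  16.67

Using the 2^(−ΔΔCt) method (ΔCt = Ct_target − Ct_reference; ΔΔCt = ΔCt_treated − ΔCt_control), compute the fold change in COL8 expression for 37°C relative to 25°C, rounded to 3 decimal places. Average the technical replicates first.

0.252

Mean Ct: COL8 25°C 28.585; COL8 37°C 30.885; B2M 25°C 16.395; B2M 37°C 16.705
ΔCt(25°C) = 28.585 − 16.395 = 12.190
ΔCt(37°C) = 30.885 − 16.705 = 14.180
ΔΔCt = 14.180 − 12.190 = 1.990
Fold change = 2^(−1.990) = 0.2517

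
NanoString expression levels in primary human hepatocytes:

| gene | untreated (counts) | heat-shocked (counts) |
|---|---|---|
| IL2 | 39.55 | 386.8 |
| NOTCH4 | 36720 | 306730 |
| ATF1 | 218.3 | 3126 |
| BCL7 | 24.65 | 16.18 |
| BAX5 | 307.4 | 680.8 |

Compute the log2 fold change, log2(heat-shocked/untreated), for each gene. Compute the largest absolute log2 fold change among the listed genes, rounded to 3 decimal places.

3.840

log2(386.8/39.55) = 3.290  (IL2)
log2(306730/36720) = 3.062  (NOTCH4)
log2(3126/218.3) = 3.840  (ATF1)
log2(16.18/24.65) = -0.607  (BCL7)
log2(680.8/307.4) = 1.147  (BAX5)
The largest magnitude belongs to ATF1.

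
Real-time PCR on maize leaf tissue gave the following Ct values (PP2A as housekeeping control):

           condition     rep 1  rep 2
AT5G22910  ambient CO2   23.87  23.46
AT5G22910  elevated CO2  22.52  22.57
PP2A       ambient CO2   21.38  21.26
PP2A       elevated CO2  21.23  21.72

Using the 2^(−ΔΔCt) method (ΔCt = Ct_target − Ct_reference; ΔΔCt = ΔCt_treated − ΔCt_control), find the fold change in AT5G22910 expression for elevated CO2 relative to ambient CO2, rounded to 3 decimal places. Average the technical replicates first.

Mean Ct: AT5G22910 ambient CO2 23.665; AT5G22910 elevated CO2 22.545; PP2A ambient CO2 21.320; PP2A elevated CO2 21.475
ΔCt(ambient CO2) = 23.665 − 21.320 = 2.345
ΔCt(elevated CO2) = 22.545 − 21.475 = 1.070
ΔΔCt = 1.070 − 2.345 = -1.275
Fold change = 2^(−(-1.275)) = 2^1.275 = 2.4200

2.420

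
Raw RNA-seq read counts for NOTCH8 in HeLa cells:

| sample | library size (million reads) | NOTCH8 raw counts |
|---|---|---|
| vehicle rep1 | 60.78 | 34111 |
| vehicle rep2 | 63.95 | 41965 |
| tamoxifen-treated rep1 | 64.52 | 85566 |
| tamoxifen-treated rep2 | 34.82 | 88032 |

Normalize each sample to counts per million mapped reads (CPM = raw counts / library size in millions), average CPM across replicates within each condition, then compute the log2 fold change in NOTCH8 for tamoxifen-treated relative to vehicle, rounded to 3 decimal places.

CPM(vehicle rep1) = 34111 / 60.78 = 561.2208
CPM(vehicle rep2) = 41965 / 63.95 = 656.2158
CPM(tamoxifen-treated rep1) = 85566 / 64.52 = 1326.1934
CPM(tamoxifen-treated rep2) = 88032 / 34.82 = 2528.2022
mean CPM(vehicle) = 608.7183; mean CPM(tamoxifen-treated) = 1927.1978
Fold change = 1927.1978 / 608.7183 = 3.16599
log2(3.16599) = 1.6627

1.663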